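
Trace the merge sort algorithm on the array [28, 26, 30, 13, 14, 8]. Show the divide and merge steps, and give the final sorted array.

Merge sort trace:

Split: [28, 26, 30, 13, 14, 8] -> [28, 26, 30] and [13, 14, 8]
  Split: [28, 26, 30] -> [28] and [26, 30]
    Split: [26, 30] -> [26] and [30]
    Merge: [26] + [30] -> [26, 30]
  Merge: [28] + [26, 30] -> [26, 28, 30]
  Split: [13, 14, 8] -> [13] and [14, 8]
    Split: [14, 8] -> [14] and [8]
    Merge: [14] + [8] -> [8, 14]
  Merge: [13] + [8, 14] -> [8, 13, 14]
Merge: [26, 28, 30] + [8, 13, 14] -> [8, 13, 14, 26, 28, 30]

Final sorted array: [8, 13, 14, 26, 28, 30]

The merge sort proceeds by recursively splitting the array and merging sorted halves.
After all merges, the sorted array is [8, 13, 14, 26, 28, 30].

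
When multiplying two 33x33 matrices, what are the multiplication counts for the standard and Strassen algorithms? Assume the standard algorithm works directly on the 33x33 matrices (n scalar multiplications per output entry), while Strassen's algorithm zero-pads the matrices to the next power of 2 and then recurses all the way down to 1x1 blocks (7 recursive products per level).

Matrix multiplication for 33x33 matrices:

Strassen's algorithm requires power-of-2 dimensions. Pad 33x33 to 64x64 (next power of 2).

Standard algorithm: 33^3 = 35937 multiplications
Strassen's algorithm: 7^(log2(64)) = 7^6 = 117649 multiplications
Difference: 35937 - 117649 = -81712 (Strassen uses MORE here due to padding overhead — for small or just-over-power-of-2 n, padding can outweigh the per-level savings)

Standard: 35937 multiplications (33^3). Strassen: 117649 multiplications (7^6, after padding to 64x64). Strassen reduces 8 recursive multiplications to 7 at each level.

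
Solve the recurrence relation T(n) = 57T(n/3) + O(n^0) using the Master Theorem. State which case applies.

Master Theorem for T(n) = 57T(n/3) + O(n^0):

a = 57, b = 3, c = 0
log_b(a) = log_3(57) = 3.6801

Case 1: c = 0 < log_3(57) = 3.6801
T(n) = O(n^(log_3 57))

For T(n) = 57T(n/3) + O(n^0): log_3(57) = 3.6801. This is Case 1 of the Master Theorem (c < log_b(a), work dominated by leaves), giving O(n^(log_3 57)).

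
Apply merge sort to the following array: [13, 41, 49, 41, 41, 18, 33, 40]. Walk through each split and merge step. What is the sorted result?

Merge sort trace:

Split: [13, 41, 49, 41, 41, 18, 33, 40] -> [13, 41, 49, 41] and [41, 18, 33, 40]
  Split: [13, 41, 49, 41] -> [13, 41] and [49, 41]
    Split: [13, 41] -> [13] and [41]
    Merge: [13] + [41] -> [13, 41]
    Split: [49, 41] -> [49] and [41]
    Merge: [49] + [41] -> [41, 49]
  Merge: [13, 41] + [41, 49] -> [13, 41, 41, 49]
  Split: [41, 18, 33, 40] -> [41, 18] and [33, 40]
    Split: [41, 18] -> [41] and [18]
    Merge: [41] + [18] -> [18, 41]
    Split: [33, 40] -> [33] and [40]
    Merge: [33] + [40] -> [33, 40]
  Merge: [18, 41] + [33, 40] -> [18, 33, 40, 41]
Merge: [13, 41, 41, 49] + [18, 33, 40, 41] -> [13, 18, 33, 40, 41, 41, 41, 49]

Final sorted array: [13, 18, 33, 40, 41, 41, 41, 49]

The merge sort proceeds by recursively splitting the array and merging sorted halves.
After all merges, the sorted array is [13, 18, 33, 40, 41, 41, 41, 49].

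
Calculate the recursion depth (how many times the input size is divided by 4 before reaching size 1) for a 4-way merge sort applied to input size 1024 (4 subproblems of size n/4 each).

For divide and conquer with division factor 4:

Problem sizes at each level:
Level 0: 1024
Level 1: 256
Level 2: 64
Level 3: 16
Level 4: 4
Level 5: 1

The root is level 0 and the size-1 base case is level 5 (the tree spans levels 0 through 5, i.e. 6 levels counting the root), so the depth is the number of divisions: log_4(1024) = 5

The recursion tree depth is log_4(1024) = 5. At each level, the problem size is divided by 4, so it takes 5 divisions to reduce to a base case of size 1. The algorithm makes 4 recursive calls at each level.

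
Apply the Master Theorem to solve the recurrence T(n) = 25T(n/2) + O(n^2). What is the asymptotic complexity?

Master Theorem for T(n) = 25T(n/2) + O(n^2):

a = 25, b = 2, c = 2
log_b(a) = log_2(25) = 4.6439

Case 1: c = 2 < log_2(25) = 4.6439
T(n) = O(n^(log_2 25))

For T(n) = 25T(n/2) + O(n^2): log_2(25) = 4.6439. This is Case 1 of the Master Theorem (c < log_b(a), work dominated by leaves), giving O(n^(log_2 25)).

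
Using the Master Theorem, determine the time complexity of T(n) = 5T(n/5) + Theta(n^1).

Master Theorem for T(n) = 5T(n/5) + O(n^1):

a = 5, b = 5, c = 1
log_b(a) = log_5(5) = 1.0000

Case 2: c = 1 = log_5(5) = 1.0000
T(n) = O(n^1 log n) = O(n log n)

For T(n) = 5T(n/5) + O(n^1): log_5(5) = 1.0000. This is Case 2 of the Master Theorem (c = log_b(a), equal work at all levels), giving O(n log n).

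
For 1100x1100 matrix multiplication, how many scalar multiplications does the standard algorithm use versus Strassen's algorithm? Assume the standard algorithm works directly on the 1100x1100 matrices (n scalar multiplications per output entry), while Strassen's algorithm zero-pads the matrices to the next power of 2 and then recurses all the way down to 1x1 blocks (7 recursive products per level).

Matrix multiplication for 1100x1100 matrices:

Strassen's algorithm requires power-of-2 dimensions. Pad 1100x1100 to 2048x2048 (next power of 2).

Standard algorithm: 1100^3 = 1331000000 multiplications
Strassen's algorithm: 7^(log2(2048)) = 7^11 = 1977326743 multiplications
Difference: 1331000000 - 1977326743 = -646326743 (Strassen uses MORE here due to padding overhead — for small or just-over-power-of-2 n, padding can outweigh the per-level savings)

Standard: 1331000000 multiplications (1100^3). Strassen: 1977326743 multiplications (7^11, after padding to 2048x2048). Strassen reduces 8 recursive multiplications to 7 at each level.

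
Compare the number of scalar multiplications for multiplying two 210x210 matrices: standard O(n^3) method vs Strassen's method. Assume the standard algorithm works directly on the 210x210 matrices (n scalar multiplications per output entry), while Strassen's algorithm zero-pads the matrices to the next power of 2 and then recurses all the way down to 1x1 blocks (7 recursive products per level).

Matrix multiplication for 210x210 matrices:

Strassen's algorithm requires power-of-2 dimensions. Pad 210x210 to 256x256 (next power of 2).

Standard algorithm: 210^3 = 9261000 multiplications
Strassen's algorithm: 7^(log2(256)) = 7^8 = 5764801 multiplications
Savings: 9261000 - 5764801 = 3496199 multiplications

Standard: 9261000 multiplications (210^3). Strassen: 5764801 multiplications (7^8, after padding to 256x256). Strassen reduces 8 recursive multiplications to 7 at each level.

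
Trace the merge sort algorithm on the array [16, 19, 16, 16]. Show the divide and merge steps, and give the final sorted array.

Merge sort trace:

Split: [16, 19, 16, 16] -> [16, 19] and [16, 16]
  Split: [16, 19] -> [16] and [19]
  Merge: [16] + [19] -> [16, 19]
  Split: [16, 16] -> [16] and [16]
  Merge: [16] + [16] -> [16, 16]
Merge: [16, 19] + [16, 16] -> [16, 16, 16, 19]

Final sorted array: [16, 16, 16, 19]

The merge sort proceeds by recursively splitting the array and merging sorted halves.
After all merges, the sorted array is [16, 16, 16, 19].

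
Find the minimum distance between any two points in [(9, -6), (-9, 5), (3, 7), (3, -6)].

Computing all pairwise distances among 4 points:

d((9, -6), (-9, 5)) = 21.095
d((9, -6), (3, 7)) = 14.3178
d((9, -6), (3, -6)) = 6.0 <-- minimum
d((-9, 5), (3, 7)) = 12.1655
d((-9, 5), (3, -6)) = 16.2788
d((3, 7), (3, -6)) = 13.0

Closest pair: (9, -6) and (3, -6) with distance 6.0

The closest pair is (9, -6) and (3, -6) with Euclidean distance 6.0. For 4 points, brute-force pairwise comparison is shown above. For large n, the divide-and-conquer algorithm (sort by x, recurse on halves, check the dividing strip) achieves O(n log n).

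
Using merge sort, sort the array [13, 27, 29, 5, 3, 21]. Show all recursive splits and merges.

Merge sort trace:

Split: [13, 27, 29, 5, 3, 21] -> [13, 27, 29] and [5, 3, 21]
  Split: [13, 27, 29] -> [13] and [27, 29]
    Split: [27, 29] -> [27] and [29]
    Merge: [27] + [29] -> [27, 29]
  Merge: [13] + [27, 29] -> [13, 27, 29]
  Split: [5, 3, 21] -> [5] and [3, 21]
    Split: [3, 21] -> [3] and [21]
    Merge: [3] + [21] -> [3, 21]
  Merge: [5] + [3, 21] -> [3, 5, 21]
Merge: [13, 27, 29] + [3, 5, 21] -> [3, 5, 13, 21, 27, 29]

Final sorted array: [3, 5, 13, 21, 27, 29]

The merge sort proceeds by recursively splitting the array and merging sorted halves.
After all merges, the sorted array is [3, 5, 13, 21, 27, 29].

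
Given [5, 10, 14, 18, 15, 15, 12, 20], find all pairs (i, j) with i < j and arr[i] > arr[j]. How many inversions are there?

Finding inversions in [5, 10, 14, 18, 15, 15, 12, 20]:

(2, 6): arr[2]=14 > arr[6]=12
(3, 4): arr[3]=18 > arr[4]=15
(3, 5): arr[3]=18 > arr[5]=15
(3, 6): arr[3]=18 > arr[6]=12
(4, 6): arr[4]=15 > arr[6]=12
(5, 6): arr[5]=15 > arr[6]=12

Total inversions: 6

The array has 6 inversion(s): (2,6), (3,4), (3,5), (3,6), (4,6), (5,6). Each pair (i,j) satisfies i < j and arr[i] > arr[j].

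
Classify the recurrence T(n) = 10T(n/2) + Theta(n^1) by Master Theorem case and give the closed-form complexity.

Master Theorem for T(n) = 10T(n/2) + O(n^1):

a = 10, b = 2, c = 1
log_b(a) = log_2(10) = 3.3219

Case 1: c = 1 < log_2(10) = 3.3219
T(n) = O(n^(log_2 10))

For T(n) = 10T(n/2) + O(n^1): log_2(10) = 3.3219. This is Case 1 of the Master Theorem (c < log_b(a), work dominated by leaves), giving O(n^(log_2 10)).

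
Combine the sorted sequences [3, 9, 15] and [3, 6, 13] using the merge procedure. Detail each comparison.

Merging process:

Compare 3 vs 3: take 3 from left. Merged: [3]
Compare 9 vs 3: take 3 from right. Merged: [3, 3]
Compare 9 vs 6: take 6 from right. Merged: [3, 3, 6]
Compare 9 vs 13: take 9 from left. Merged: [3, 3, 6, 9]
Compare 15 vs 13: take 13 from right. Merged: [3, 3, 6, 9, 13]
Append remaining from left: [15]. Merged: [3, 3, 6, 9, 13, 15]

Final merged array: [3, 3, 6, 9, 13, 15]
Total comparisons: 5

The merged array is [3, 3, 6, 9, 13, 15], requiring 5 comparisons. The merge step runs in O(n) time where n is the total number of elements.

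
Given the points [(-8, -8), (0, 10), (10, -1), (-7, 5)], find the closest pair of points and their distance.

Computing all pairwise distances among 4 points:

d((-8, -8), (0, 10)) = 19.6977
d((-8, -8), (10, -1)) = 19.3132
d((-8, -8), (-7, 5)) = 13.0384
d((0, 10), (10, -1)) = 14.8661
d((0, 10), (-7, 5)) = 8.6023 <-- minimum
d((10, -1), (-7, 5)) = 18.0278

Closest pair: (0, 10) and (-7, 5) with distance 8.6023

The closest pair is (0, 10) and (-7, 5) with Euclidean distance 8.6023. For 4 points, brute-force pairwise comparison is shown above. For large n, the divide-and-conquer algorithm (sort by x, recurse on halves, check the dividing strip) achieves O(n log n).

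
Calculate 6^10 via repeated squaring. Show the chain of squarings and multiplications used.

Computing 6^10 by squaring (build up from 6^1; each line after the first costs one multiplication):

6^1 = 6
6^2 = (6^1)^2 = 6^2 = 36
6^4 = (6^2)^2 = 36^2 = 1296
6^5 = 6 * 6^4 = 6 * 1296 = 7776
6^10 = (6^5)^2 = 7776^2 = 60466176

Result: 60466176
Multiplications needed: 4 (4 lines after 6^1)

6^10 = 60466176. Using exponentiation by squaring, this requires 4 multiplications. The key idea: if the exponent is even, square the half-power; if odd, multiply by the base once.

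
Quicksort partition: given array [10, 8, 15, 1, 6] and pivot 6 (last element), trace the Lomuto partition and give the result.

Lomuto partition with pivot = 6:

Initial array: [10, 8, 15, 1, 6]

arr[0]=10 > 6: no swap
arr[1]=8 > 6: no swap
arr[2]=15 > 6: no swap
arr[3]=1 <= 6: swap with position 0, array becomes [1, 8, 15, 10, 6]

Place pivot at position 1: [1, 6, 15, 10, 8]
Pivot position: 1

After partitioning with pivot 6, the array becomes [1, 6, 15, 10, 8]. The pivot is placed at index 1. All elements to the left of the pivot are <= 6, and all elements to the right are > 6.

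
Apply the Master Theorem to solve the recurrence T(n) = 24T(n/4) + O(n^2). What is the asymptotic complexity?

Master Theorem for T(n) = 24T(n/4) + O(n^2):

a = 24, b = 4, c = 2
log_b(a) = log_4(24) = 2.2925

Case 1: c = 2 < log_4(24) = 2.2925
T(n) = O(n^(log_4 24))

For T(n) = 24T(n/4) + O(n^2): log_4(24) = 2.2925. This is Case 1 of the Master Theorem (c < log_b(a), work dominated by leaves), giving O(n^(log_4 24)).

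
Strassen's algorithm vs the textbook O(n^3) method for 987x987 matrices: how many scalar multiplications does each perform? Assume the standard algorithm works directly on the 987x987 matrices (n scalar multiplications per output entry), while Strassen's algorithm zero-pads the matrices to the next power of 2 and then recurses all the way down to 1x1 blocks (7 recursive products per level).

Matrix multiplication for 987x987 matrices:

Strassen's algorithm requires power-of-2 dimensions. Pad 987x987 to 1024x1024 (next power of 2).

Standard algorithm: 987^3 = 961504803 multiplications
Strassen's algorithm: 7^(log2(1024)) = 7^10 = 282475249 multiplications
Savings: 961504803 - 282475249 = 679029554 multiplications

Standard: 961504803 multiplications (987^3). Strassen: 282475249 multiplications (7^10, after padding to 1024x1024). Strassen reduces 8 recursive multiplications to 7 at each level.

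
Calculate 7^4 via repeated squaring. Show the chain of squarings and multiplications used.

Computing 7^4 by squaring (build up from 7^1; each line after the first costs one multiplication):

7^1 = 7
7^2 = (7^1)^2 = 7^2 = 49
7^4 = (7^2)^2 = 49^2 = 2401

Result: 2401
Multiplications needed: 2 (2 lines after 7^1)

7^4 = 2401. Using exponentiation by squaring, this requires 2 multiplications. The key idea: if the exponent is even, square the half-power; if odd, multiply by the base once.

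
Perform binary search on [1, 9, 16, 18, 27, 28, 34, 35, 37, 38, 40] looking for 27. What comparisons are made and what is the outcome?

Binary search for 27 in [1, 9, 16, 18, 27, 28, 34, 35, 37, 38, 40]:

lo=0, hi=10, mid=5, arr[mid]=28 -> 28 > 27, search left half
lo=0, hi=4, mid=2, arr[mid]=16 -> 16 < 27, search right half
lo=3, hi=4, mid=3, arr[mid]=18 -> 18 < 27, search right half
lo=4, hi=4, mid=4, arr[mid]=27 -> Found target at index 4!

Binary search finds 27 at index 4 after 4 comparisons. The search repeatedly halves the search space by comparing with the middle element.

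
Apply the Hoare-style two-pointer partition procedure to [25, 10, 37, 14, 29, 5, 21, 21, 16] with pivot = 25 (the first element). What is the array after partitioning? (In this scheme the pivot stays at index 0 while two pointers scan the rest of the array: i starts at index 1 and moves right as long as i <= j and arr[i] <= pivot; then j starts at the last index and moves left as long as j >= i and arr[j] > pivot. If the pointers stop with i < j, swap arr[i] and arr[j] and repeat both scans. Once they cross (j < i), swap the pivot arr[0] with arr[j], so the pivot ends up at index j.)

Hoare-style two-pointer partition with pivot = 25:

Initial array: [25, 10, 37, 14, 29, 5, 21, 21, 16]

Pointers start at i = 1, j = 8.
i stops at index 2 (arr[2]=37 > 25), j stops at index 8 (arr[8]=16 <= 25): swap arr[2] and arr[8], array becomes [25, 10, 16, 14, 29, 5, 21, 21, 37]
i stops at index 4 (arr[4]=29 > 25), j stops at index 7 (arr[7]=21 <= 25): swap arr[4] and arr[7], array becomes [25, 10, 16, 14, 21, 5, 21, 29, 37]
i ends at 7, j ends at 6: the pointers have crossed (j < i), so scanning stops.

Swap pivot arr[0] with arr[6] to place pivot at position 6: [21, 10, 16, 14, 21, 5, 25, 29, 37]
Pivot position: 6

After partitioning with pivot 25, the array becomes [21, 10, 16, 14, 21, 5, 25, 29, 37]. The pivot is placed at index 6. All elements to the left of the pivot are <= 25, and all elements to the right are > 25.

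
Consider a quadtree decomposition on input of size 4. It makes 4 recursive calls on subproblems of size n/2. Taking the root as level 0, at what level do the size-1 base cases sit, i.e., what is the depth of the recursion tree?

For divide and conquer with division factor 2:

Problem sizes at each level:
Level 0: 4
Level 1: 2
Level 2: 1

The root is level 0 and the size-1 base case is level 2 (the tree spans levels 0 through 2, i.e. 3 levels counting the root), so the depth is the number of divisions: log_2(4) = 2

The recursion tree depth is log_2(4) = 2. At each level, the problem size is divided by 2, so it takes 2 divisions to reduce to a base case of size 1. The algorithm makes 4 recursive calls at each level.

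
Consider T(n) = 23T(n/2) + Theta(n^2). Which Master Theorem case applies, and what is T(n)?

Master Theorem for T(n) = 23T(n/2) + O(n^2):

a = 23, b = 2, c = 2
log_b(a) = log_2(23) = 4.5236

Case 1: c = 2 < log_2(23) = 4.5236
T(n) = O(n^(log_2 23))

For T(n) = 23T(n/2) + O(n^2): log_2(23) = 4.5236. This is Case 1 of the Master Theorem (c < log_b(a), work dominated by leaves), giving O(n^(log_2 23)).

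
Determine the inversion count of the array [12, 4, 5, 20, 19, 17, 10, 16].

Finding inversions in [12, 4, 5, 20, 19, 17, 10, 16]:

(0, 1): arr[0]=12 > arr[1]=4
(0, 2): arr[0]=12 > arr[2]=5
(0, 6): arr[0]=12 > arr[6]=10
(3, 4): arr[3]=20 > arr[4]=19
(3, 5): arr[3]=20 > arr[5]=17
(3, 6): arr[3]=20 > arr[6]=10
(3, 7): arr[3]=20 > arr[7]=16
(4, 5): arr[4]=19 > arr[5]=17
(4, 6): arr[4]=19 > arr[6]=10
(4, 7): arr[4]=19 > arr[7]=16
(5, 6): arr[5]=17 > arr[6]=10
(5, 7): arr[5]=17 > arr[7]=16

Total inversions: 12

The array has 12 inversion(s): (0,1), (0,2), (0,6), (3,4), (3,5), (3,6), (3,7), (4,5), (4,6), (4,7), (5,6), (5,7). Each pair (i,j) satisfies i < j and arr[i] > arr[j].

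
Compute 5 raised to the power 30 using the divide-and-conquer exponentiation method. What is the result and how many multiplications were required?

Computing 5^30 by squaring (build up from 5^1; each line after the first costs one multiplication):

5^1 = 5
5^2 = (5^1)^2 = 5^2 = 25
5^3 = 5 * 5^2 = 5 * 25 = 125
5^6 = (5^3)^2 = 125^2 = 15625
5^7 = 5 * 5^6 = 5 * 15625 = 78125
5^14 = (5^7)^2 = 78125^2 = 6103515625
5^15 = 5 * 5^14 = 5 * 6103515625 = 30517578125
5^30 = (5^15)^2 = 30517578125^2 = 931322574615478515625

Result: 931322574615478515625
Multiplications needed: 7 (7 lines after 5^1)

5^30 = 931322574615478515625. Using exponentiation by squaring, this requires 7 multiplications. The key idea: if the exponent is even, square the half-power; if odd, multiply by the base once.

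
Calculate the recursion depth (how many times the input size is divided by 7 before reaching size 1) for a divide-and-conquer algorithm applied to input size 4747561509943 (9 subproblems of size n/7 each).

For divide and conquer with division factor 7:

Problem sizes at each level:
Level 0: 4747561509943
Level 1: 678223072849
Level 2: 96889010407
Level 3: 13841287201
Level 4: 1977326743
Level 5: 282475249
Level 6: 40353607
Level 7: 5764801
Level 8: 823543
Level 9: 117649
Level 10: 16807
Level 11: 2401
Level 12: 343
Level 13: 49
Level 14: 7
Level 15: 1

The root is level 0 and the size-1 base case is level 15 (the tree spans levels 0 through 15, i.e. 16 levels counting the root), so the depth is the number of divisions: log_7(4747561509943) = 15

The recursion tree depth is log_7(4747561509943) = 15. At each level, the problem size is divided by 7, so it takes 15 divisions to reduce to a base case of size 1. The algorithm makes 9 recursive calls at each level.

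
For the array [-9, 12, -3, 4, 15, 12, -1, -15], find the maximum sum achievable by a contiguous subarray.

Using Kadane's algorithm on [-9, 12, -3, 4, 15, 12, -1, -15]:

Scanning through the array:
Position 1 (value 12): max_ending_here = 12, max_so_far = 12
Position 2 (value -3): max_ending_here = 9, max_so_far = 12
Position 3 (value 4): max_ending_here = 13, max_so_far = 13
Position 4 (value 15): max_ending_here = 28, max_so_far = 28
Position 5 (value 12): max_ending_here = 40, max_so_far = 40
Position 6 (value -1): max_ending_here = 39, max_so_far = 40
Position 7 (value -15): max_ending_here = 24, max_so_far = 40

Maximum subarray: [12, -3, 4, 15, 12]
Maximum sum: 40

The maximum subarray is [12, -3, 4, 15, 12] with sum 40. This subarray runs from index 1 to index 5.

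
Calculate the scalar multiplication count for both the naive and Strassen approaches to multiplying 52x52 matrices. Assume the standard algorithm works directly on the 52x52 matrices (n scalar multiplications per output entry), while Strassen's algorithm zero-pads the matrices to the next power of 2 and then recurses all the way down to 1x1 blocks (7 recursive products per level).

Matrix multiplication for 52x52 matrices:

Strassen's algorithm requires power-of-2 dimensions. Pad 52x52 to 64x64 (next power of 2).

Standard algorithm: 52^3 = 140608 multiplications
Strassen's algorithm: 7^(log2(64)) = 7^6 = 117649 multiplications
Savings: 140608 - 117649 = 22959 multiplications

Standard: 140608 multiplications (52^3). Strassen: 117649 multiplications (7^6, after padding to 64x64). Strassen reduces 8 recursive multiplications to 7 at each level.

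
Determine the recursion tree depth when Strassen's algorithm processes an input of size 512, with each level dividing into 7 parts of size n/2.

For divide and conquer with division factor 2:

Problem sizes at each level:
Level 0: 512
Level 1: 256
Level 2: 128
Level 3: 64
Level 4: 32
Level 5: 16
Level 6: 8
Level 7: 4
Level 8: 2
Level 9: 1

The root is level 0 and the size-1 base case is level 9 (the tree spans levels 0 through 9, i.e. 10 levels counting the root), so the depth is the number of divisions: log_2(512) = 9

The recursion tree depth is log_2(512) = 9. At each level, the problem size is divided by 2, so it takes 9 divisions to reduce to a base case of size 1. The algorithm makes 7 recursive calls at each level.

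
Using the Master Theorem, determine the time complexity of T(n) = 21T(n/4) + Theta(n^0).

Master Theorem for T(n) = 21T(n/4) + O(n^0):

a = 21, b = 4, c = 0
log_b(a) = log_4(21) = 2.1962

Case 1: c = 0 < log_4(21) = 2.1962
T(n) = O(n^(log_4 21))

For T(n) = 21T(n/4) + O(n^0): log_4(21) = 2.1962. This is Case 1 of the Master Theorem (c < log_b(a), work dominated by leaves), giving O(n^(log_4 21)).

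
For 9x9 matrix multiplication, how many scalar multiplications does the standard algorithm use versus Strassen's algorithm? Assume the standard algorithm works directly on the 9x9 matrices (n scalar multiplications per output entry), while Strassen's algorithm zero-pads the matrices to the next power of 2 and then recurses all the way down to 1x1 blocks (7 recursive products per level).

Matrix multiplication for 9x9 matrices:

Strassen's algorithm requires power-of-2 dimensions. Pad 9x9 to 16x16 (next power of 2).

Standard algorithm: 9^3 = 729 multiplications
Strassen's algorithm: 7^(log2(16)) = 7^4 = 2401 multiplications
Difference: 729 - 2401 = -1672 (Strassen uses MORE here due to padding overhead — for small or just-over-power-of-2 n, padding can outweigh the per-level savings)

Standard: 729 multiplications (9^3). Strassen: 2401 multiplications (7^4, after padding to 16x16). Strassen reduces 8 recursive multiplications to 7 at each level.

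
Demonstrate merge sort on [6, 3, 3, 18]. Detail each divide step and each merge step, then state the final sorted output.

Merge sort trace:

Split: [6, 3, 3, 18] -> [6, 3] and [3, 18]
  Split: [6, 3] -> [6] and [3]
  Merge: [6] + [3] -> [3, 6]
  Split: [3, 18] -> [3] and [18]
  Merge: [3] + [18] -> [3, 18]
Merge: [3, 6] + [3, 18] -> [3, 3, 6, 18]

Final sorted array: [3, 3, 6, 18]

The merge sort proceeds by recursively splitting the array and merging sorted halves.
After all merges, the sorted array is [3, 3, 6, 18].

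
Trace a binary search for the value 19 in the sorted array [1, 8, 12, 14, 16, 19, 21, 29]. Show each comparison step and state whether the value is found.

Binary search for 19 in [1, 8, 12, 14, 16, 19, 21, 29]:

lo=0, hi=7, mid=3, arr[mid]=14 -> 14 < 19, search right half
lo=4, hi=7, mid=5, arr[mid]=19 -> Found target at index 5!

Binary search finds 19 at index 5 after 2 comparisons. The search repeatedly halves the search space by comparing with the middle element.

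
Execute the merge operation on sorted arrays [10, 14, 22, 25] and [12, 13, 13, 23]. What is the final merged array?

Merging process:

Compare 10 vs 12: take 10 from left. Merged: [10]
Compare 14 vs 12: take 12 from right. Merged: [10, 12]
Compare 14 vs 13: take 13 from right. Merged: [10, 12, 13]
Compare 14 vs 13: take 13 from right. Merged: [10, 12, 13, 13]
Compare 14 vs 23: take 14 from left. Merged: [10, 12, 13, 13, 14]
Compare 22 vs 23: take 22 from left. Merged: [10, 12, 13, 13, 14, 22]
Compare 25 vs 23: take 23 from right. Merged: [10, 12, 13, 13, 14, 22, 23]
Append remaining from left: [25]. Merged: [10, 12, 13, 13, 14, 22, 23, 25]

Final merged array: [10, 12, 13, 13, 14, 22, 23, 25]
Total comparisons: 7

The merged array is [10, 12, 13, 13, 14, 22, 23, 25], requiring 7 comparisons. The merge step runs in O(n) time where n is the total number of elements.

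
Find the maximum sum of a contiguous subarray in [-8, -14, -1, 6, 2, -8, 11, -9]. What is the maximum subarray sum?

Using Kadane's algorithm on [-8, -14, -1, 6, 2, -8, 11, -9]:

Scanning through the array:
Position 1 (value -14): max_ending_here = -14, max_so_far = -8
Position 2 (value -1): max_ending_here = -1, max_so_far = -1
Position 3 (value 6): max_ending_here = 6, max_so_far = 6
Position 4 (value 2): max_ending_here = 8, max_so_far = 8
Position 5 (value -8): max_ending_here = 0, max_so_far = 8
Position 6 (value 11): max_ending_here = 11, max_so_far = 11
Position 7 (value -9): max_ending_here = 2, max_so_far = 11

Maximum subarray: [6, 2, -8, 11]
Maximum sum: 11

The maximum subarray is [6, 2, -8, 11] with sum 11. This subarray runs from index 3 to index 6.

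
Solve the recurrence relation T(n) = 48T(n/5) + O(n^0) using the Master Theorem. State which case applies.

Master Theorem for T(n) = 48T(n/5) + O(n^0):

a = 48, b = 5, c = 0
log_b(a) = log_5(48) = 2.4053

Case 1: c = 0 < log_5(48) = 2.4053
T(n) = O(n^(log_5 48))

For T(n) = 48T(n/5) + O(n^0): log_5(48) = 2.4053. This is Case 1 of the Master Theorem (c < log_b(a), work dominated by leaves), giving O(n^(log_5 48)).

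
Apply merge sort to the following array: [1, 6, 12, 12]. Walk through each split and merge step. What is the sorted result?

Merge sort trace:

Split: [1, 6, 12, 12] -> [1, 6] and [12, 12]
  Split: [1, 6] -> [1] and [6]
  Merge: [1] + [6] -> [1, 6]
  Split: [12, 12] -> [12] and [12]
  Merge: [12] + [12] -> [12, 12]
Merge: [1, 6] + [12, 12] -> [1, 6, 12, 12]

Final sorted array: [1, 6, 12, 12]

The merge sort proceeds by recursively splitting the array and merging sorted halves.
After all merges, the sorted array is [1, 6, 12, 12].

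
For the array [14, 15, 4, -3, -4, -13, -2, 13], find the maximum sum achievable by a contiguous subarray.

Using Kadane's algorithm on [14, 15, 4, -3, -4, -13, -2, 13]:

Scanning through the array:
Position 1 (value 15): max_ending_here = 29, max_so_far = 29
Position 2 (value 4): max_ending_here = 33, max_so_far = 33
Position 3 (value -3): max_ending_here = 30, max_so_far = 33
Position 4 (value -4): max_ending_here = 26, max_so_far = 33
Position 5 (value -13): max_ending_here = 13, max_so_far = 33
Position 6 (value -2): max_ending_here = 11, max_so_far = 33
Position 7 (value 13): max_ending_here = 24, max_so_far = 33

Maximum subarray: [14, 15, 4]
Maximum sum: 33

The maximum subarray is [14, 15, 4] with sum 33. This subarray runs from index 0 to index 2.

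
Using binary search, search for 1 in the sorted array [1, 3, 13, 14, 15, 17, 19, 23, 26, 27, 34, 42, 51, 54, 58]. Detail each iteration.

Binary search for 1 in [1, 3, 13, 14, 15, 17, 19, 23, 26, 27, 34, 42, 51, 54, 58]:

lo=0, hi=14, mid=7, arr[mid]=23 -> 23 > 1, search left half
lo=0, hi=6, mid=3, arr[mid]=14 -> 14 > 1, search left half
lo=0, hi=2, mid=1, arr[mid]=3 -> 3 > 1, search left half
lo=0, hi=0, mid=0, arr[mid]=1 -> Found target at index 0!

Binary search finds 1 at index 0 after 4 comparisons. The search repeatedly halves the search space by comparing with the middle element.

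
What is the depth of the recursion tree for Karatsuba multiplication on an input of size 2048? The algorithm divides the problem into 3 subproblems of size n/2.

For divide and conquer with division factor 2:

Problem sizes at each level:
Level 0: 2048
Level 1: 1024
Level 2: 512
Level 3: 256
Level 4: 128
Level 5: 64
Level 6: 32
Level 7: 16
Level 8: 8
Level 9: 4
Level 10: 2
Level 11: 1

The root is level 0 and the size-1 base case is level 11 (the tree spans levels 0 through 11, i.e. 12 levels counting the root), so the depth is the number of divisions: log_2(2048) = 11

The recursion tree depth is log_2(2048) = 11. At each level, the problem size is divided by 2, so it takes 11 divisions to reduce to a base case of size 1. The algorithm makes 3 recursive calls at each level.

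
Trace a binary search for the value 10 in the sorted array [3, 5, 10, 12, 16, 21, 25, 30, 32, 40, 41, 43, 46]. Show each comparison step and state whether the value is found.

Binary search for 10 in [3, 5, 10, 12, 16, 21, 25, 30, 32, 40, 41, 43, 46]:

lo=0, hi=12, mid=6, arr[mid]=25 -> 25 > 10, search left half
lo=0, hi=5, mid=2, arr[mid]=10 -> Found target at index 2!

Binary search finds 10 at index 2 after 2 comparisons. The search repeatedly halves the search space by comparing with the middle element.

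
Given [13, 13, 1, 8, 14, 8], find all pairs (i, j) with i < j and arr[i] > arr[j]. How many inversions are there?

Finding inversions in [13, 13, 1, 8, 14, 8]:

(0, 2): arr[0]=13 > arr[2]=1
(0, 3): arr[0]=13 > arr[3]=8
(0, 5): arr[0]=13 > arr[5]=8
(1, 2): arr[1]=13 > arr[2]=1
(1, 3): arr[1]=13 > arr[3]=8
(1, 5): arr[1]=13 > arr[5]=8
(4, 5): arr[4]=14 > arr[5]=8

Total inversions: 7

The array has 7 inversion(s): (0,2), (0,3), (0,5), (1,2), (1,3), (1,5), (4,5). Each pair (i,j) satisfies i < j and arr[i] > arr[j].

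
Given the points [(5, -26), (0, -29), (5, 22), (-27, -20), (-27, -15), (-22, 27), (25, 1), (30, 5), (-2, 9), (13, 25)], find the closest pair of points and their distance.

Computing all pairwise distances among 10 points:

d((5, -26), (0, -29)) = 5.831
d((5, -26), (5, 22)) = 48.0
d((5, -26), (-27, -20)) = 32.5576
d((5, -26), (-27, -15)) = 33.8378
d((5, -26), (-22, 27)) = 59.4811
d((5, -26), (25, 1)) = 33.6006
d((5, -26), (30, 5)) = 39.8246
d((5, -26), (-2, 9)) = 35.6931
d((5, -26), (13, 25)) = 51.6236
d((0, -29), (5, 22)) = 51.2445
d((0, -29), (-27, -20)) = 28.4605
d((0, -29), (-27, -15)) = 30.4138
d((0, -29), (-22, 27)) = 60.1664
d((0, -29), (25, 1)) = 39.0512
d((0, -29), (30, 5)) = 45.3431
d((0, -29), (-2, 9)) = 38.0526
d((0, -29), (13, 25)) = 55.5428
d((5, 22), (-27, -20)) = 52.8015
d((5, 22), (-27, -15)) = 48.9183
d((5, 22), (-22, 27)) = 27.4591
d((5, 22), (25, 1)) = 29.0
d((5, 22), (30, 5)) = 30.2324
d((5, 22), (-2, 9)) = 14.7648
d((5, 22), (13, 25)) = 8.544
d((-27, -20), (-27, -15)) = 5.0 <-- minimum
d((-27, -20), (-22, 27)) = 47.2652
d((-27, -20), (25, 1)) = 56.0803
d((-27, -20), (30, 5)) = 62.2415
d((-27, -20), (-2, 9)) = 38.2884
d((-27, -20), (13, 25)) = 60.208
d((-27, -15), (-22, 27)) = 42.2966
d((-27, -15), (25, 1)) = 54.4059
d((-27, -15), (30, 5)) = 60.407
d((-27, -15), (-2, 9)) = 34.6554
d((-27, -15), (13, 25)) = 56.5685
d((-22, 27), (25, 1)) = 53.7122
d((-22, 27), (30, 5)) = 56.4624
d((-22, 27), (-2, 9)) = 26.9072
d((-22, 27), (13, 25)) = 35.0571
d((25, 1), (30, 5)) = 6.4031
d((25, 1), (-2, 9)) = 28.1603
d((25, 1), (13, 25)) = 26.8328
d((30, 5), (-2, 9)) = 32.249
d((30, 5), (13, 25)) = 26.2488
d((-2, 9), (13, 25)) = 21.9317

Closest pair: (-27, -20) and (-27, -15) with distance 5.0

The closest pair is (-27, -20) and (-27, -15) with Euclidean distance 5.0. For 10 points, brute-force pairwise comparison is shown above. For large n, the divide-and-conquer algorithm (sort by x, recurse on halves, check the dividing strip) achieves O(n log n).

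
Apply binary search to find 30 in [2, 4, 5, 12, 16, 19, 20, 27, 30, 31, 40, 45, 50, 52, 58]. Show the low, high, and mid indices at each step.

Binary search for 30 in [2, 4, 5, 12, 16, 19, 20, 27, 30, 31, 40, 45, 50, 52, 58]:

lo=0, hi=14, mid=7, arr[mid]=27 -> 27 < 30, search right half
lo=8, hi=14, mid=11, arr[mid]=45 -> 45 > 30, search left half
lo=8, hi=10, mid=9, arr[mid]=31 -> 31 > 30, search left half
lo=8, hi=8, mid=8, arr[mid]=30 -> Found target at index 8!

Binary search finds 30 at index 8 after 4 comparisons. The search repeatedly halves the search space by comparing with the middle element.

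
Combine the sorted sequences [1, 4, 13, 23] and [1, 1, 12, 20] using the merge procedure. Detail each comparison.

Merging process:

Compare 1 vs 1: take 1 from left. Merged: [1]
Compare 4 vs 1: take 1 from right. Merged: [1, 1]
Compare 4 vs 1: take 1 from right. Merged: [1, 1, 1]
Compare 4 vs 12: take 4 from left. Merged: [1, 1, 1, 4]
Compare 13 vs 12: take 12 from right. Merged: [1, 1, 1, 4, 12]
Compare 13 vs 20: take 13 from left. Merged: [1, 1, 1, 4, 12, 13]
Compare 23 vs 20: take 20 from right. Merged: [1, 1, 1, 4, 12, 13, 20]
Append remaining from left: [23]. Merged: [1, 1, 1, 4, 12, 13, 20, 23]

Final merged array: [1, 1, 1, 4, 12, 13, 20, 23]
Total comparisons: 7

The merged array is [1, 1, 1, 4, 12, 13, 20, 23], requiring 7 comparisons. The merge step runs in O(n) time where n is the total number of elements.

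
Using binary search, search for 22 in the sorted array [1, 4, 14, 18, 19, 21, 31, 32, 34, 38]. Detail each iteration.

Binary search for 22 in [1, 4, 14, 18, 19, 21, 31, 32, 34, 38]:

lo=0, hi=9, mid=4, arr[mid]=19 -> 19 < 22, search right half
lo=5, hi=9, mid=7, arr[mid]=32 -> 32 > 22, search left half
lo=5, hi=6, mid=5, arr[mid]=21 -> 21 < 22, search right half
lo=6, hi=6, mid=6, arr[mid]=31 -> 31 > 22, search left half
lo=6 > hi=5, target 22 not found

Binary search determines that 22 is not in the array after 4 comparisons. The search space was exhausted without finding the target.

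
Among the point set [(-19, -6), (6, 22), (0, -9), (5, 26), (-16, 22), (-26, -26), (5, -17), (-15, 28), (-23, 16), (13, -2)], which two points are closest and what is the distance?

Computing all pairwise distances among 10 points:

d((-19, -6), (6, 22)) = 37.5366
d((-19, -6), (0, -9)) = 19.2354
d((-19, -6), (5, 26)) = 40.0
d((-19, -6), (-16, 22)) = 28.1603
d((-19, -6), (-26, -26)) = 21.1896
d((-19, -6), (5, -17)) = 26.4008
d((-19, -6), (-15, 28)) = 34.2345
d((-19, -6), (-23, 16)) = 22.3607
d((-19, -6), (13, -2)) = 32.249
d((6, 22), (0, -9)) = 31.5753
d((6, 22), (5, 26)) = 4.1231 <-- minimum
d((6, 22), (-16, 22)) = 22.0
d((6, 22), (-26, -26)) = 57.6888
d((6, 22), (5, -17)) = 39.0128
d((6, 22), (-15, 28)) = 21.8403
d((6, 22), (-23, 16)) = 29.6142
d((6, 22), (13, -2)) = 25.0
d((0, -9), (5, 26)) = 35.3553
d((0, -9), (-16, 22)) = 34.8855
d((0, -9), (-26, -26)) = 31.0644
d((0, -9), (5, -17)) = 9.434
d((0, -9), (-15, 28)) = 39.9249
d((0, -9), (-23, 16)) = 33.9706
d((0, -9), (13, -2)) = 14.7648
d((5, 26), (-16, 22)) = 21.3776
d((5, 26), (-26, -26)) = 60.5392
d((5, 26), (5, -17)) = 43.0
d((5, 26), (-15, 28)) = 20.0998
d((5, 26), (-23, 16)) = 29.7321
d((5, 26), (13, -2)) = 29.1204
d((-16, 22), (-26, -26)) = 49.0306
d((-16, 22), (5, -17)) = 44.2945
d((-16, 22), (-15, 28)) = 6.0828
d((-16, 22), (-23, 16)) = 9.2195
d((-16, 22), (13, -2)) = 37.6431
d((-26, -26), (5, -17)) = 32.28
d((-26, -26), (-15, 28)) = 55.109
d((-26, -26), (-23, 16)) = 42.107
d((-26, -26), (13, -2)) = 45.793
d((5, -17), (-15, 28)) = 49.2443
d((5, -17), (-23, 16)) = 43.2782
d((5, -17), (13, -2)) = 17.0
d((-15, 28), (-23, 16)) = 14.4222
d((-15, 28), (13, -2)) = 41.0366
d((-23, 16), (13, -2)) = 40.2492

Closest pair: (6, 22) and (5, 26) with distance 4.1231

The closest pair is (6, 22) and (5, 26) with Euclidean distance 4.1231. For 10 points, brute-force pairwise comparison is shown above. For large n, the divide-and-conquer algorithm (sort by x, recurse on halves, check the dividing strip) achieves O(n log n).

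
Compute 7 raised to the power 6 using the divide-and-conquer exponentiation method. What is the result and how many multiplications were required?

Computing 7^6 by squaring (build up from 7^1; each line after the first costs one multiplication):

7^1 = 7
7^2 = (7^1)^2 = 7^2 = 49
7^3 = 7 * 7^2 = 7 * 49 = 343
7^6 = (7^3)^2 = 343^2 = 117649

Result: 117649
Multiplications needed: 3 (3 lines after 7^1)

7^6 = 117649. Using exponentiation by squaring, this requires 3 multiplications. The key idea: if the exponent is even, square the half-power; if odd, multiply by the base once.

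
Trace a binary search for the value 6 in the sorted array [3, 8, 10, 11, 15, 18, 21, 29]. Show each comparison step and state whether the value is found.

Binary search for 6 in [3, 8, 10, 11, 15, 18, 21, 29]:

lo=0, hi=7, mid=3, arr[mid]=11 -> 11 > 6, search left half
lo=0, hi=2, mid=1, arr[mid]=8 -> 8 > 6, search left half
lo=0, hi=0, mid=0, arr[mid]=3 -> 3 < 6, search right half
lo=1 > hi=0, target 6 not found

Binary search determines that 6 is not in the array after 3 comparisons. The search space was exhausted without finding the target.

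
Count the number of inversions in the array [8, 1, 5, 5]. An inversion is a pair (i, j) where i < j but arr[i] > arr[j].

Finding inversions in [8, 1, 5, 5]:

(0, 1): arr[0]=8 > arr[1]=1
(0, 2): arr[0]=8 > arr[2]=5
(0, 3): arr[0]=8 > arr[3]=5

Total inversions: 3

The array has 3 inversion(s): (0,1), (0,2), (0,3). Each pair (i,j) satisfies i < j and arr[i] > arr[j].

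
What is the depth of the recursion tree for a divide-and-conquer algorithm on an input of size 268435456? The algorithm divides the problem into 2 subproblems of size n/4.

For divide and conquer with division factor 4:

Problem sizes at each level:
Level 0: 268435456
Level 1: 67108864
Level 2: 16777216
Level 3: 4194304
Level 4: 1048576
Level 5: 262144
Level 6: 65536
Level 7: 16384
Level 8: 4096
Level 9: 1024
Level 10: 256
Level 11: 64
Level 12: 16
Level 13: 4
Level 14: 1

The root is level 0 and the size-1 base case is level 14 (the tree spans levels 0 through 14, i.e. 15 levels counting the root), so the depth is the number of divisions: log_4(268435456) = 14

The recursion tree depth is log_4(268435456) = 14. At each level, the problem size is divided by 4, so it takes 14 divisions to reduce to a base case of size 1. The algorithm makes 2 recursive calls at each level.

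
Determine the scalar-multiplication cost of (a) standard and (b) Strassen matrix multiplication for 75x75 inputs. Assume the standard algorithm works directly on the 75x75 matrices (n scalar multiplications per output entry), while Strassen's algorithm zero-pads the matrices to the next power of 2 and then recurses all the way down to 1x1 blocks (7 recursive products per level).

Matrix multiplication for 75x75 matrices:

Strassen's algorithm requires power-of-2 dimensions. Pad 75x75 to 128x128 (next power of 2).

Standard algorithm: 75^3 = 421875 multiplications
Strassen's algorithm: 7^(log2(128)) = 7^7 = 823543 multiplications
Difference: 421875 - 823543 = -401668 (Strassen uses MORE here due to padding overhead — for small or just-over-power-of-2 n, padding can outweigh the per-level savings)

Standard: 421875 multiplications (75^3). Strassen: 823543 multiplications (7^7, after padding to 128x128). Strassen reduces 8 recursive multiplications to 7 at each level.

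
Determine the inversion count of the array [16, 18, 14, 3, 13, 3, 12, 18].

Finding inversions in [16, 18, 14, 3, 13, 3, 12, 18]:

(0, 2): arr[0]=16 > arr[2]=14
(0, 3): arr[0]=16 > arr[3]=3
(0, 4): arr[0]=16 > arr[4]=13
(0, 5): arr[0]=16 > arr[5]=3
(0, 6): arr[0]=16 > arr[6]=12
(1, 2): arr[1]=18 > arr[2]=14
(1, 3): arr[1]=18 > arr[3]=3
(1, 4): arr[1]=18 > arr[4]=13
(1, 5): arr[1]=18 > arr[5]=3
(1, 6): arr[1]=18 > arr[6]=12
(2, 3): arr[2]=14 > arr[3]=3
(2, 4): arr[2]=14 > arr[4]=13
(2, 5): arr[2]=14 > arr[5]=3
(2, 6): arr[2]=14 > arr[6]=12
(4, 5): arr[4]=13 > arr[5]=3
(4, 6): arr[4]=13 > arr[6]=12

Total inversions: 16

The array has 16 inversion(s): (0,2), (0,3), (0,4), (0,5), (0,6), (1,2), (1,3), (1,4), (1,5), (1,6), (2,3), (2,4), (2,5), (2,6), (4,5), (4,6). Each pair (i,j) satisfies i < j and arr[i] > arr[j].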